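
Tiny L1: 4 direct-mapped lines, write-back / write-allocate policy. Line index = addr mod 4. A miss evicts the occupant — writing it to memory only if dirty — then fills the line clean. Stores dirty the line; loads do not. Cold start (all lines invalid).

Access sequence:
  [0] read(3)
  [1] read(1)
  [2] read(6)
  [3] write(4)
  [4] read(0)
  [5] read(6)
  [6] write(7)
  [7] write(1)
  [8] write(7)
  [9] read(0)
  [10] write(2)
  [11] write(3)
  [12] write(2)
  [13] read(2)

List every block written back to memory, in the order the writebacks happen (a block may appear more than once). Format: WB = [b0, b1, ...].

WB = [4, 7]

  0 | R B3 → L3 miss [-]
  1 | R B1 → L1 miss [-]
  2 | R B6 → L2 miss [-]
  3 | W B4 → L0 miss [D]
  4 | R B0 → L0 miss wb→B4 [-]
  5 | R B6 → L2 hit [-]
  6 | W B7 → L3 miss [D]
  7 | W B1 → L1 hit [D]
  8 | W B7 → L3 hit [D]
  9 | R B0 → L0 hit [-]
  10 | W B2 → L2 miss [D]
  11 | W B3 → L3 miss wb→B7 [D]
  12 | W B2 → L2 hit [D]
  13 | R B2 → L2 hit [D]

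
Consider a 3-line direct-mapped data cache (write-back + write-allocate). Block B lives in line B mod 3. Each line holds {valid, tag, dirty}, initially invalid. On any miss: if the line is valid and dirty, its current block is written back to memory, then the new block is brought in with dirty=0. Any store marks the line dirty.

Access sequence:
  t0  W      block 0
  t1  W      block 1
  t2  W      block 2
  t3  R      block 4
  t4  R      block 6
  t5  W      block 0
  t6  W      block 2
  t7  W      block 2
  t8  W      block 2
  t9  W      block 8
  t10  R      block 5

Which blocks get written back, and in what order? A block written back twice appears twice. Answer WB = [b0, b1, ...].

0: W B0 -> L0 miss  d=D]
1: W B1 -> L1 miss  d=D]
2: W B2 -> L2 miss  d=D]
3: R B4 -> L1 miss wb->B1  d=-]
4: R B6 -> L0 miss wb->B0  d=-]
5: W B0 -> L0 miss  d=D]
6: W B2 -> L2 hit  d=D]
7: W B2 -> L2 hit  d=D]
8: W B2 -> L2 hit  d=D]
9: W B8 -> L2 miss wb->B2  d=D]
10: R B5 -> L2 miss wb->B8  d=-]

WB = [1, 0, 2, 8]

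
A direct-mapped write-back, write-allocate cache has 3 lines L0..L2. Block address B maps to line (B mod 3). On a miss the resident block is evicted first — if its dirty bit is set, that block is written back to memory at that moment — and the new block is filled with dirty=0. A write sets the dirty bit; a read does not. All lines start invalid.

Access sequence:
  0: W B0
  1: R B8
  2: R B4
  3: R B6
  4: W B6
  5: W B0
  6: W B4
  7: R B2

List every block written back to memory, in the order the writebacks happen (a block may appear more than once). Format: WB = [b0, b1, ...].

  0 | W B0 → L0 miss [D]
  1 | R B8 → L2 miss [-]
  2 | R B4 → L1 miss [-]
  3 | R B6 → L0 miss wb→B0 [-]
  4 | W B6 → L0 hit [D]
  5 | W B0 → L0 miss wb→B6 [D]
  6 | W B4 → L1 hit [D]
  7 | R B2 → L2 miss [-]

WB = [0, 6]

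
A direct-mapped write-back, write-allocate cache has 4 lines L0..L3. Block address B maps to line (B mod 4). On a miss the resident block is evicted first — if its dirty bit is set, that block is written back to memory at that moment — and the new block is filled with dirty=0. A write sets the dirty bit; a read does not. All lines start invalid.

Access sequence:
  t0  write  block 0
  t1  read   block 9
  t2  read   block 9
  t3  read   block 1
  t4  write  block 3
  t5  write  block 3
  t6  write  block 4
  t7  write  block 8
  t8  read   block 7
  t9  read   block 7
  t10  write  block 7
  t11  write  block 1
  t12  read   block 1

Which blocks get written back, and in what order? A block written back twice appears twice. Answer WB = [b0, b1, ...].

WB = [0, 4, 3]

0: W B0 → L0 miss [D]
1: R B9 → L1 miss [-]
2: R B9 → L1 hit [-]
3: R B1 → L1 miss [-]
4: W B3 → L3 miss [D]
5: W B3 → L3 hit [D]
6: W B4 → L0 miss wb→B0 [D]
7: W B8 → L0 miss wb→B4 [D]
8: R B7 → L3 miss wb→B3 [-]
9: R B7 → L3 hit [-]
10: W B7 → L3 hit [D]
11: W B1 → L1 hit [D]
12: R B1 → L1 hit [D]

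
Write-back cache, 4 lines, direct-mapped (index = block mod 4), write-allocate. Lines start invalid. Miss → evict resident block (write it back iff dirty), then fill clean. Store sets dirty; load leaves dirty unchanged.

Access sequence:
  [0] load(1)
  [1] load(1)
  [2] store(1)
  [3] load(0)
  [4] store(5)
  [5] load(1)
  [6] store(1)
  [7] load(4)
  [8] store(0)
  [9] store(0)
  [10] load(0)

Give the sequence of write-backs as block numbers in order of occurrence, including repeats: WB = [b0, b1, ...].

  0 | R B1 → L1 miss [-]
  1 | R B1 → L1 hit [-]
  2 | W B1 → L1 hit [D]
  3 | R B0 → L0 miss [-]
  4 | W B5 → L1 miss wb→B1 [D]
  5 | R B1 → L1 miss wb→B5 [-]
  6 | W B1 → L1 hit [D]
  7 | R B4 → L0 miss [-]
  8 | W B0 → L0 miss [D]
  9 | W B0 → L0 hit [D]
  10 | R B0 → L0 hit [D]

WB = [1, 5]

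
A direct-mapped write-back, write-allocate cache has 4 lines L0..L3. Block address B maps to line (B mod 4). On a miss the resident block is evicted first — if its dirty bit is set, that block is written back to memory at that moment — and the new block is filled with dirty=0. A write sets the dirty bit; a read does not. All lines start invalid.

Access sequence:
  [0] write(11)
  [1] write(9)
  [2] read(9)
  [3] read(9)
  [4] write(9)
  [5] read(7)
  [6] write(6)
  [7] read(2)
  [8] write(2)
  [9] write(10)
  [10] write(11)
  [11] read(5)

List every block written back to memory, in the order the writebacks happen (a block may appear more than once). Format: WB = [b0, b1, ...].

WB = [11, 6, 2, 9]

  0 | W B11 → L3 miss [D]
  1 | W B9 → L1 miss [D]
  2 | R B9 → L1 hit [D]
  3 | R B9 → L1 hit [D]
  4 | W B9 → L1 hit [D]
  5 | R B7 → L3 miss wb→B11 [-]
  6 | W B6 → L2 miss [D]
  7 | R B2 → L2 miss wb→B6 [-]
  8 | W B2 → L2 hit [D]
  9 | W B10 → L2 miss wb→B2 [D]
  10 | W B11 → L3 miss [D]
  11 | R B5 → L1 miss wb→B9 [-]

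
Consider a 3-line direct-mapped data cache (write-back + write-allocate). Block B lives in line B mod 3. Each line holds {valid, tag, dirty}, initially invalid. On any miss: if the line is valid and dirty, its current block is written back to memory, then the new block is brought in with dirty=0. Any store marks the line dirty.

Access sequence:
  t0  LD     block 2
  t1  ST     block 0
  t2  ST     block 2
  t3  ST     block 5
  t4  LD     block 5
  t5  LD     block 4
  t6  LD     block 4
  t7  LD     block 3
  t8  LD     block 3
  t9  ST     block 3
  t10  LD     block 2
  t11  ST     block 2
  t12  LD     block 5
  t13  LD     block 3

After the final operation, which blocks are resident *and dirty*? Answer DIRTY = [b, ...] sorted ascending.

0: R B2 → L2 miss [-]
1: W B0 → L0 miss [D]
2: W B2 → L2 hit [D]
3: W B5 → L2 miss wb→B2 [D]
4: R B5 → L2 hit [D]
5: R B4 → L1 miss [-]
6: R B4 → L1 hit [-]
7: R B3 → L0 miss wb→B0 [-]
8: R B3 → L0 hit [-]
9: W B3 → L0 hit [D]
10: R B2 → L2 miss wb→B5 [-]
11: W B2 → L2 hit [D]
12: R B5 → L2 miss wb→B2 [-]
13: R B3 → L0 hit [D]

DIRTY = [3]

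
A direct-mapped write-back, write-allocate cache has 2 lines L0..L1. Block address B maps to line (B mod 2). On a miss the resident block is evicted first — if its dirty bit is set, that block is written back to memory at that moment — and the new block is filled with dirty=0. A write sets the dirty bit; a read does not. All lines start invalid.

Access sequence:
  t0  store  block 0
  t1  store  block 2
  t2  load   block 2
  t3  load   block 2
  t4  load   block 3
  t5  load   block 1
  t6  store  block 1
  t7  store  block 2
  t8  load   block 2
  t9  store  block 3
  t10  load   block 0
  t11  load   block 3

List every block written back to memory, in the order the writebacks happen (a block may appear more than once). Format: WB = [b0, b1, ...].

0: W B0 → L0 miss [D]
1: W B2 → L0 miss wb→B0 [D]
2: R B2 → L0 hit [D]
3: R B2 → L0 hit [D]
4: R B3 → L1 miss [-]
5: R B1 → L1 miss [-]
6: W B1 → L1 hit [D]
7: W B2 → L0 hit [D]
8: R B2 → L0 hit [D]
9: W B3 → L1 miss wb→B1 [D]
10: R B0 → L0 miss wb→B2 [-]
11: R B3 → L1 hit [D]

WB = [0, 1, 2]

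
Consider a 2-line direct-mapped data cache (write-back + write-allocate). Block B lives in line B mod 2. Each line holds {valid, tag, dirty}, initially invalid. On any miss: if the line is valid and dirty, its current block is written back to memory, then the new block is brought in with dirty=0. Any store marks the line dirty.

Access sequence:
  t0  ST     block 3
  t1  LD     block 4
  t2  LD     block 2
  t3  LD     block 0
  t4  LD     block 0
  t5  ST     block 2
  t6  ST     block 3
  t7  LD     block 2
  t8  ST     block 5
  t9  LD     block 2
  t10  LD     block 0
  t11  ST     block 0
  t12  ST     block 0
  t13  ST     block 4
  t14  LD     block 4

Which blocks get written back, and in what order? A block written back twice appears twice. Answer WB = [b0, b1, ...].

WB = [3, 2, 0]

  0 | W B3 → L1 miss [D]
  1 | R B4 → L0 miss [-]
  2 | R B2 → L0 miss [-]
  3 | R B0 → L0 miss [-]
  4 | R B0 → L0 hit [-]
  5 | W B2 → L0 miss [D]
  6 | W B3 → L1 hit [D]
  7 | R B2 → L0 hit [D]
  8 | W B5 → L1 miss wb→B3 [D]
  9 | R B2 → L0 hit [D]
  10 | R B0 → L0 miss wb→B2 [-]
  11 | W B0 → L0 hit [D]
  12 | W B0 → L0 hit [D]
  13 | W B4 → L0 miss wb→B0 [D]
  14 | R B4 → L0 hit [D]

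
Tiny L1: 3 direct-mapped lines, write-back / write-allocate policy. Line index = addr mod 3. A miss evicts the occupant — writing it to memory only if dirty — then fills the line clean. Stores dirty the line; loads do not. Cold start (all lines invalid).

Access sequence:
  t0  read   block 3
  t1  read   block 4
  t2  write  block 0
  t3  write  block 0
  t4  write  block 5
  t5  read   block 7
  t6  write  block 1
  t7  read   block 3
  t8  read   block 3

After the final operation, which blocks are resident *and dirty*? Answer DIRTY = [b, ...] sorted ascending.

  0 | R B3 → L0 miss [-]
  1 | R B4 → L1 miss [-]
  2 | W B0 → L0 miss [D]
  3 | W B0 → L0 hit [D]
  4 | W B5 → L2 miss [D]
  5 | R B7 → L1 miss [-]
  6 | W B1 → L1 miss [D]
  7 | R B3 → L0 miss wb→B0 [-]
  8 | R B3 → L0 hit [-]

DIRTY = [1, 5]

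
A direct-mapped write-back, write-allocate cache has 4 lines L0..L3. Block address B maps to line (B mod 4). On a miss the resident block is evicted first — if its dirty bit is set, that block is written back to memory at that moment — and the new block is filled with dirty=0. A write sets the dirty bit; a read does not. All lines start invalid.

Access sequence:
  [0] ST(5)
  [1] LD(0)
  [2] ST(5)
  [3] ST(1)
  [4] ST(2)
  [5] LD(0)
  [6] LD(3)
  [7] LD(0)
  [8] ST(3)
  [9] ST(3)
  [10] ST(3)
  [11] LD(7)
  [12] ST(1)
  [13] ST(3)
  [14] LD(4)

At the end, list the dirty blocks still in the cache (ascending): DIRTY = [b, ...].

DIRTY = [1, 2, 3]

  0 | W B5 → L1 miss [D]
  1 | R B0 → L0 miss [-]
  2 | W B5 → L1 hit [D]
  3 | W B1 → L1 miss wb→B5 [D]
  4 | W B2 → L2 miss [D]
  5 | R B0 → L0 hit [-]
  6 | R B3 → L3 miss [-]
  7 | R B0 → L0 hit [-]
  8 | W B3 → L3 hit [D]
  9 | W B3 → L3 hit [D]
  10 | W B3 → L3 hit [D]
  11 | R B7 → L3 miss wb→B3 [-]
  12 | W B1 → L1 hit [D]
  13 | W B3 → L3 miss [D]
  14 | R B4 → L0 miss [-]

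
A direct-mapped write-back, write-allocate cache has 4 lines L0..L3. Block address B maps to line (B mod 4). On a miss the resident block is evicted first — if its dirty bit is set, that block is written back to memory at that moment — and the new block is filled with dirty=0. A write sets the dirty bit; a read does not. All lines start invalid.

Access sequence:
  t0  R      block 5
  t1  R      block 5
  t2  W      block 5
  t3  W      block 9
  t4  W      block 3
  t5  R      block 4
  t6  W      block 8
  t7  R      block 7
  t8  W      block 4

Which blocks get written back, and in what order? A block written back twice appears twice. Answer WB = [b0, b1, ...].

WB = [5, 3, 8]

0: R B5 → L1 miss [-]
1: R B5 → L1 hit [-]
2: W B5 → L1 hit [D]
3: W B9 → L1 miss wb→B5 [D]
4: W B3 → L3 miss [D]
5: R B4 → L0 miss [-]
6: W B8 → L0 miss [D]
7: R B7 → L3 miss wb→B3 [-]
8: W B4 → L0 miss wb→B8 [D]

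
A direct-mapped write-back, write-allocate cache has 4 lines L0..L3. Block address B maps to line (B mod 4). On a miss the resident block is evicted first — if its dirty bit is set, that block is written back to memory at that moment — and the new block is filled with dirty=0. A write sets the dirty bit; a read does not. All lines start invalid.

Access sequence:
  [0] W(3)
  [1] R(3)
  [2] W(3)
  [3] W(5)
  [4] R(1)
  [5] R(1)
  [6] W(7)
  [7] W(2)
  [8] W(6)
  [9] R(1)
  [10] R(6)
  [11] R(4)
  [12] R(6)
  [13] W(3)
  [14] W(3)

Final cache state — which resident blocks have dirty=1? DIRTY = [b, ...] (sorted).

DIRTY = [3, 6]

0: W B3 → L3 miss [D]
1: R B3 → L3 hit [D]
2: W B3 → L3 hit [D]
3: W B5 → L1 miss [D]
4: R B1 → L1 miss wb→B5 [-]
5: R B1 → L1 hit [-]
6: W B7 → L3 miss wb→B3 [D]
7: W B2 → L2 miss [D]
8: W B6 → L2 miss wb→B2 [D]
9: R B1 → L1 hit [-]
10: R B6 → L2 hit [D]
11: R B4 → L0 miss [-]
12: R B6 → L2 hit [D]
13: W B3 → L3 miss wb→B7 [D]
14: W B3 → L3 hit [D]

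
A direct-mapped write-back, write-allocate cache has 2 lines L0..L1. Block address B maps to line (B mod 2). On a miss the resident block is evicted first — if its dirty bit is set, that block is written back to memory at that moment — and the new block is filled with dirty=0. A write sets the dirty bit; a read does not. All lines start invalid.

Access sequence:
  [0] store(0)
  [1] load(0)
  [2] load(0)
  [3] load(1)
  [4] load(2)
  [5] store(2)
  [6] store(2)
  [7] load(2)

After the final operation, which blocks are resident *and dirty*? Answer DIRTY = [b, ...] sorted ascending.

DIRTY = [2]

0: W B0 → L0 miss [D]
1: R B0 → L0 hit [D]
2: R B0 → L0 hit [D]
3: R B1 → L1 miss [-]
4: R B2 → L0 miss wb→B0 [-]
5: W B2 → L0 hit [D]
6: W B2 → L0 hit [D]
7: R B2 → L0 hit [D]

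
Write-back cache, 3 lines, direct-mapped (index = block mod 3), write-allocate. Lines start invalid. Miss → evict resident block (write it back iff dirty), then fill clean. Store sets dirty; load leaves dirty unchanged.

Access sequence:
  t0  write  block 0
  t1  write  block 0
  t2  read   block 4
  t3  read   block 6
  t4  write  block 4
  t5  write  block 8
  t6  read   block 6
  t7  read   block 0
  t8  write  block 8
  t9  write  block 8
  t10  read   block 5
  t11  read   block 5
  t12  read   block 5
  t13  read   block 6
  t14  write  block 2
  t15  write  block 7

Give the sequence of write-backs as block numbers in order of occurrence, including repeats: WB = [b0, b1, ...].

WB = [0, 8, 4]

0: W B0 → L0 miss [D]
1: W B0 → L0 hit [D]
2: R B4 → L1 miss [-]
3: R B6 → L0 miss wb→B0 [-]
4: W B4 → L1 hit [D]
5: W B8 → L2 miss [D]
6: R B6 → L0 hit [-]
7: R B0 → L0 miss [-]
8: W B8 → L2 hit [D]
9: W B8 → L2 hit [D]
10: R B5 → L2 miss wb→B8 [-]
11: R B5 → L2 hit [-]
12: R B5 → L2 hit [-]
13: R B6 → L0 miss [-]
14: W B2 → L2 miss [D]
15: W B7 → L1 miss wb→B4 [D]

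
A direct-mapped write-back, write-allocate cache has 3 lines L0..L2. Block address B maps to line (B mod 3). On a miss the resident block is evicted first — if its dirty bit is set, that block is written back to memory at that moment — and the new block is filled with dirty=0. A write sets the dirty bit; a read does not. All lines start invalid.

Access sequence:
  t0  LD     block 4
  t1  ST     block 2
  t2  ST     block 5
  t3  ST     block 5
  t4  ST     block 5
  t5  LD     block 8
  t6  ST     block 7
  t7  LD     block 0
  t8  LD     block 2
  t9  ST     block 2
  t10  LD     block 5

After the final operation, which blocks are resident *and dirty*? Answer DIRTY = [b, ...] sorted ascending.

DIRTY = [7]

0: R B4 → L1 miss [-]
1: W B2 → L2 miss [D]
2: W B5 → L2 miss wb→B2 [D]
3: W B5 → L2 hit [D]
4: W B5 → L2 hit [D]
5: R B8 → L2 miss wb→B5 [-]
6: W B7 → L1 miss [D]
7: R B0 → L0 miss [-]
8: R B2 → L2 miss [-]
9: W B2 → L2 hit [D]
10: R B5 → L2 miss wb→B2 [-]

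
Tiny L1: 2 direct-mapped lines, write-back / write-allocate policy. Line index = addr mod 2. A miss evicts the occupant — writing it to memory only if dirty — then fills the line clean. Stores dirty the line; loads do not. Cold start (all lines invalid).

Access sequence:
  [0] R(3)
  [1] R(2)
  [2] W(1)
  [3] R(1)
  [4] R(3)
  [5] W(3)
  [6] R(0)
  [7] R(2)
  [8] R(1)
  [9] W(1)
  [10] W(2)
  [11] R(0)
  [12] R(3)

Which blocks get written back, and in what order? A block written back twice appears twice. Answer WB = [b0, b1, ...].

0: R B3 -> L1 miss  d=-]
1: R B2 -> L0 miss  d=-]
2: W B1 -> L1 miss  d=D]
3: R B1 -> L1 hit  d=D]
4: R B3 -> L1 miss wb->B1  d=-]
5: W B3 -> L1 hit  d=D]
6: R B0 -> L0 miss  d=-]
7: R B2 -> L0 miss  d=-]
8: R B1 -> L1 miss wb->B3  d=-]
9: W B1 -> L1 hit  d=D]
10: W B2 -> L0 hit  d=D]
11: R B0 -> L0 miss wb->B2  d=-]
12: R B3 -> L1 miss wb->B1  d=-]

WB = [1, 3, 2, 1]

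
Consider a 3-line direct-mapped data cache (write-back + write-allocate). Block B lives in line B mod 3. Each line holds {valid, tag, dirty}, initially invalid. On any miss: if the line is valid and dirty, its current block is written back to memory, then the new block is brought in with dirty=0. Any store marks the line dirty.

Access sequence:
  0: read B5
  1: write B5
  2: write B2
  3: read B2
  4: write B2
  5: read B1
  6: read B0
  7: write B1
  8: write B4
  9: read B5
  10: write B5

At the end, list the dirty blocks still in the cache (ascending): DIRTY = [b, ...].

  0 | R B5 → L2 miss [-]
  1 | W B5 → L2 hit [D]
  2 | W B2 → L2 miss wb→B5 [D]
  3 | R B2 → L2 hit [D]
  4 | W B2 → L2 hit [D]
  5 | R B1 → L1 miss [-]
  6 | R B0 → L0 miss [-]
  7 | W B1 → L1 hit [D]
  8 | W B4 → L1 miss wb→B1 [D]
  9 | R B5 → L2 miss wb→B2 [-]
  10 | W B5 → L2 hit [D]

DIRTY = [4, 5]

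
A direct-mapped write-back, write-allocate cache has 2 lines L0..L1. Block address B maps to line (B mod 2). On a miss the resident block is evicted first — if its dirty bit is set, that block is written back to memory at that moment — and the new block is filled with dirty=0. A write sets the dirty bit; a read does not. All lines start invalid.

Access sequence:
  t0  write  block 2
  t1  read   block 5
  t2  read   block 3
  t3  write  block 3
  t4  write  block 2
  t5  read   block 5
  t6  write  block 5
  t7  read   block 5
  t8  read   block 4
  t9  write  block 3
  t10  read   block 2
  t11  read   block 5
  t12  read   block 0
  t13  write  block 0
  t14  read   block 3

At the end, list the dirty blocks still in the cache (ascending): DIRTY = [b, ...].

DIRTY = [0]

0: W B2 -> L0 miss  d=D]
1: R B5 -> L1 miss  d=-]
2: R B3 -> L1 miss  d=-]
3: W B3 -> L1 hit  d=D]
4: W B2 -> L0 hit  d=D]
5: R B5 -> L1 miss wb->B3  d=-]
6: W B5 -> L1 hit  d=D]
7: R B5 -> L1 hit  d=D]
8: R B4 -> L0 miss wb->B2  d=-]
9: W B3 -> L1 miss wb->B5  d=D]
10: R B2 -> L0 miss  d=-]
11: R B5 -> L1 miss wb->B3  d=-]
12: R B0 -> L0 miss  d=-]
13: W B0 -> L0 hit  d=D]
14: R B3 -> L1 miss  d=-]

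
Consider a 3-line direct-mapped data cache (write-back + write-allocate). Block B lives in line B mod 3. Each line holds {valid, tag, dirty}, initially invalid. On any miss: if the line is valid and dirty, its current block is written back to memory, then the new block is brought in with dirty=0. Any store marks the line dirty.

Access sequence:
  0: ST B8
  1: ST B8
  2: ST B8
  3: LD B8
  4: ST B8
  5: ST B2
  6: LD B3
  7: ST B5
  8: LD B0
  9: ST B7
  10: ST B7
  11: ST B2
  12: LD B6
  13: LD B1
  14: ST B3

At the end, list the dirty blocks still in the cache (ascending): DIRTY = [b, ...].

DIRTY = [2, 3]

0: W B8 → L2 miss [D]
1: W B8 → L2 hit [D]
2: W B8 → L2 hit [D]
3: R B8 → L2 hit [D]
4: W B8 → L2 hit [D]
5: W B2 → L2 miss wb→B8 [D]
6: R B3 → L0 miss [-]
7: W B5 → L2 miss wb→B2 [D]
8: R B0 → L0 miss [-]
9: W B7 → L1 miss [D]
10: W B7 → L1 hit [D]
11: W B2 → L2 miss wb→B5 [D]
12: R B6 → L0 miss [-]
13: R B1 → L1 miss wb→B7 [-]
14: W B3 → L0 miss [D]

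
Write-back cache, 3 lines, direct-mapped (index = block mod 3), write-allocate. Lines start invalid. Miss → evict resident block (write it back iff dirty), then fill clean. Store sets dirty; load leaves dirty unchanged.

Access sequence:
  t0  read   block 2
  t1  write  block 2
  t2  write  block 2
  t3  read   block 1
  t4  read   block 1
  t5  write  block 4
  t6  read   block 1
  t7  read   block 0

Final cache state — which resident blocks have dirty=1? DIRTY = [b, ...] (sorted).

DIRTY = [2]

0: R B2 -> L2 miss  d=-]
1: W B2 -> L2 hit  d=D]
2: W B2 -> L2 hit  d=D]
3: R B1 -> L1 miss  d=-]
4: R B1 -> L1 hit  d=-]
5: W B4 -> L1 miss  d=D]
6: R B1 -> L1 miss wb->B4  d=-]
7: R B0 -> L0 miss  d=-]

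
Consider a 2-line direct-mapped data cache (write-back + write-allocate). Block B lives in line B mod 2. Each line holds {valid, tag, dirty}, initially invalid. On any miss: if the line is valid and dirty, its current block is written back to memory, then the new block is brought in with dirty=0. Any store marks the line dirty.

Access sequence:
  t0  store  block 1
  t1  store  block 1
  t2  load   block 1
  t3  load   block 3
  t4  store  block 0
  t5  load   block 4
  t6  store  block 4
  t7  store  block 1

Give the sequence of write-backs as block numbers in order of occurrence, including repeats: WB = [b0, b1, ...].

WB = [1, 0]

  0 | W B1 → L1 miss [D]
  1 | W B1 → L1 hit [D]
  2 | R B1 → L1 hit [D]
  3 | R B3 → L1 miss wb→B1 [-]
  4 | W B0 → L0 miss [D]
  5 | R B4 → L0 miss wb→B0 [-]
  6 | W B4 → L0 hit [D]
  7 | W B1 → L1 miss [D]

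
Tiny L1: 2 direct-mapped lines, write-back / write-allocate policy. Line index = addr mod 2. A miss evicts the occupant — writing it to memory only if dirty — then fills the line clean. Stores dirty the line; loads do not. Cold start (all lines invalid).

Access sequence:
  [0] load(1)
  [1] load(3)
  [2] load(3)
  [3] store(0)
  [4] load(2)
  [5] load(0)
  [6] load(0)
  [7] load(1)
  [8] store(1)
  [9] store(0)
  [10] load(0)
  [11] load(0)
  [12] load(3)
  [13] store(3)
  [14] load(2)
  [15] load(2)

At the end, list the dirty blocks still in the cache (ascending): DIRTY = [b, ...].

0: R B1 -> L1 miss  d=-]
1: R B3 -> L1 miss  d=-]
2: R B3 -> L1 hit  d=-]
3: W B0 -> L0 miss  d=D]
4: R B2 -> L0 miss wb->B0  d=-]
5: R B0 -> L0 miss  d=-]
6: R B0 -> L0 hit  d=-]
7: R B1 -> L1 miss  d=-]
8: W B1 -> L1 hit  d=D]
9: W B0 -> L0 hit  d=D]
10: R B0 -> L0 hit  d=D]
11: R B0 -> L0 hit  d=D]
12: R B3 -> L1 miss wb->B1  d=-]
13: W B3 -> L1 hit  d=D]
14: R B2 -> L0 miss wb->B0  d=-]
15: R B2 -> L0 hit  d=-]

DIRTY = [3]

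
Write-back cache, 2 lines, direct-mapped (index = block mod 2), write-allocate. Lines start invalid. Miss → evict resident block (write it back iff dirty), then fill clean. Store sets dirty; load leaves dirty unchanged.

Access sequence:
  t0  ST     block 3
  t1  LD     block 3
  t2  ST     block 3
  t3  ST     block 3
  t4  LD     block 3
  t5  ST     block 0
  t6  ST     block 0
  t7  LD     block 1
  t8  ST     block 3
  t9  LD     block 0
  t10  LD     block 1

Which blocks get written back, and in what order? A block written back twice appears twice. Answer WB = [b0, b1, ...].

WB = [3, 3]

  0 | W B3 → L1 miss [D]
  1 | R B3 → L1 hit [D]
  2 | W B3 → L1 hit [D]
  3 | W B3 → L1 hit [D]
  4 | R B3 → L1 hit [D]
  5 | W B0 → L0 miss [D]
  6 | W B0 → L0 hit [D]
  7 | R B1 → L1 miss wb→B3 [-]
  8 | W B3 → L1 miss [D]
  9 | R B0 → L0 hit [D]
  10 | R B1 → L1 miss wb→B3 [-]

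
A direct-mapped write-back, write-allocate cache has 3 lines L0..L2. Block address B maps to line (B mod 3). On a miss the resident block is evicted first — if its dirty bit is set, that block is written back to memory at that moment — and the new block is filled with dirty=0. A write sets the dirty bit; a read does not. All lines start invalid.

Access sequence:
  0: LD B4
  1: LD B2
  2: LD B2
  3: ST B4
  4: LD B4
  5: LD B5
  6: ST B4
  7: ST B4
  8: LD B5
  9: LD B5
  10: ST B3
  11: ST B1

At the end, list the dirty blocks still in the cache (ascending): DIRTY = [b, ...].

  0 | R B4 → L1 miss [-]
  1 | R B2 → L2 miss [-]
  2 | R B2 → L2 hit [-]
  3 | W B4 → L1 hit [D]
  4 | R B4 → L1 hit [D]
  5 | R B5 → L2 miss [-]
  6 | W B4 → L1 hit [D]
  7 | W B4 → L1 hit [D]
  8 | R B5 → L2 hit [-]
  9 | R B5 → L2 hit [-]
  10 | W B3 → L0 miss [D]
  11 | W B1 → L1 miss wb→B4 [D]

DIRTY = [1, 3]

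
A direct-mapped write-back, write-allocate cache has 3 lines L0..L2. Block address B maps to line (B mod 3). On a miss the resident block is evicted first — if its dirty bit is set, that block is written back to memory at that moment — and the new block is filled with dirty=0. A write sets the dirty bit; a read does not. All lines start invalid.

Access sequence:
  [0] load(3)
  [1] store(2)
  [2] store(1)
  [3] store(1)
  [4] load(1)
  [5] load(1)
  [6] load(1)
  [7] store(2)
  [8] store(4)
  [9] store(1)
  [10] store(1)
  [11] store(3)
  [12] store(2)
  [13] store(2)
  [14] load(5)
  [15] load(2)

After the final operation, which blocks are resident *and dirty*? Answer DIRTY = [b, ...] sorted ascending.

DIRTY = [1, 3]

  0 | R B3 → L0 miss [-]
  1 | W B2 → L2 miss [D]
  2 | W B1 → L1 miss [D]
  3 | W B1 → L1 hit [D]
  4 | R B1 → L1 hit [D]
  5 | R B1 → L1 hit [D]
  6 | R B1 → L1 hit [D]
  7 | W B2 → L2 hit [D]
  8 | W B4 → L1 miss wb→B1 [D]
  9 | W B1 → L1 miss wb→B4 [D]
  10 | W B1 → L1 hit [D]
  11 | W B3 → L0 hit [D]
  12 | W B2 → L2 hit [D]
  13 | W B2 → L2 hit [D]
  14 | R B5 → L2 miss wb→B2 [-]
  15 | R B2 → L2 miss [-]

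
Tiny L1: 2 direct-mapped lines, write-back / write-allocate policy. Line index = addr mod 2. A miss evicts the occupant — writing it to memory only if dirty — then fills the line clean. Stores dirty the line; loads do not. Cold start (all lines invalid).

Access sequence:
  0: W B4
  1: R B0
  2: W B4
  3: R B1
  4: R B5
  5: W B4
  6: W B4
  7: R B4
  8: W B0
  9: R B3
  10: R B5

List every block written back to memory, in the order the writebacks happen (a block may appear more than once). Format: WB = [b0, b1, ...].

0: W B4 -> L0 miss  d=D]
1: R B0 -> L0 miss wb->B4  d=-]
2: W B4 -> L0 miss  d=D]
3: R B1 -> L1 miss  d=-]
4: R B5 -> L1 miss  d=-]
5: W B4 -> L0 hit  d=D]
6: W B4 -> L0 hit  d=D]
7: R B4 -> L0 hit  d=D]
8: W B0 -> L0 miss wb->B4  d=D]
9: R B3 -> L1 miss  d=-]
10: R B5 -> L1 miss  d=-]

WB = [4, 4]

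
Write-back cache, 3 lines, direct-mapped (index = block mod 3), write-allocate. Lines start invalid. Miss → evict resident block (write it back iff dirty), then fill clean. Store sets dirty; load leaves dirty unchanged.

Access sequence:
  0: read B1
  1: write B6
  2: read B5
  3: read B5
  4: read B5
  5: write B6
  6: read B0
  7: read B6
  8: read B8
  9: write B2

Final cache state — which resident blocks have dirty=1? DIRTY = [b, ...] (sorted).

0: R B1 -> L1 miss  d=-]
1: W B6 -> L0 miss  d=D]
2: R B5 -> L2 miss  d=-]
3: R B5 -> L2 hit  d=-]
4: R B5 -> L2 hit  d=-]
5: W B6 -> L0 hit  d=D]
6: R B0 -> L0 miss wb->B6  d=-]
7: R B6 -> L0 miss  d=-]
8: R B8 -> L2 miss  d=-]
9: W B2 -> L2 miss  d=D]

DIRTY = [2]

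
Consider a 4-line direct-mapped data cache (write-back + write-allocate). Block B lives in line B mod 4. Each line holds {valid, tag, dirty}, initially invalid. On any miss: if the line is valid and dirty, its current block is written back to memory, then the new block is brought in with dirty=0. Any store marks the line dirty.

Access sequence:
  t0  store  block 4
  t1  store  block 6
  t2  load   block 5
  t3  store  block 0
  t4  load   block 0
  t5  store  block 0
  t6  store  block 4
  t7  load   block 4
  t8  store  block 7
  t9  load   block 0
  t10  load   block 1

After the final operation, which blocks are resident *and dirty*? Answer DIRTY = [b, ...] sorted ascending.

DIRTY = [6, 7]

0: W B4 → L0 miss [D]
1: W B6 → L2 miss [D]
2: R B5 → L1 miss [-]
3: W B0 → L0 miss wb→B4 [D]
4: R B0 → L0 hit [D]
5: W B0 → L0 hit [D]
6: W B4 → L0 miss wb→B0 [D]
7: R B4 → L0 hit [D]
8: W B7 → L3 miss [D]
9: R B0 → L0 miss wb→B4 [-]
10: R B1 → L1 miss [-]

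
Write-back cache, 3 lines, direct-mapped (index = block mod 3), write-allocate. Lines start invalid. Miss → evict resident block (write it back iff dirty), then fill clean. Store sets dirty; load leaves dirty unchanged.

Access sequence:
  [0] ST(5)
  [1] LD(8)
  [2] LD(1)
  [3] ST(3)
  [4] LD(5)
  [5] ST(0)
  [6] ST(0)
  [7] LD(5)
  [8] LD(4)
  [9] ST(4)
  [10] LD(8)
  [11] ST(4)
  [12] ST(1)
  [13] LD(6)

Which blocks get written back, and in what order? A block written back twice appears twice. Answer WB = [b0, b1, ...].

0: W B5 -> L2 miss  d=D]
1: R B8 -> L2 miss wb->B5  d=-]
2: R B1 -> L1 miss  d=-]
3: W B3 -> L0 miss  d=D]
4: R B5 -> L2 miss  d=-]
5: W B0 -> L0 miss wb->B3  d=D]
6: W B0 -> L0 hit  d=D]
7: R B5 -> L2 hit  d=-]
8: R B4 -> L1 miss  d=-]
9: W B4 -> L1 hit  d=D]
10: R B8 -> L2 miss  d=-]
11: W B4 -> L1 hit  d=D]
12: W B1 -> L1 miss wb->B4  d=D]
13: R B6 -> L0 miss wb->B0  d=-]

WB = [5, 3, 4, 0]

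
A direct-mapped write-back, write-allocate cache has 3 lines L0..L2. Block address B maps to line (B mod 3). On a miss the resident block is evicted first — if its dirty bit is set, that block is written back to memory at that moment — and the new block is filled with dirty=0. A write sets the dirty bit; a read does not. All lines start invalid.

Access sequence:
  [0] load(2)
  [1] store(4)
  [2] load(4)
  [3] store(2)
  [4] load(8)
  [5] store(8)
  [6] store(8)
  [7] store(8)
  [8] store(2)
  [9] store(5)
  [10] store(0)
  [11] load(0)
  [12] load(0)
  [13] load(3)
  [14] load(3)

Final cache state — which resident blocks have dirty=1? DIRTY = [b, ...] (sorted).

DIRTY = [4, 5]

0: R B2 -> L2 miss  d=-]
1: W B4 -> L1 miss  d=D]
2: R B4 -> L1 hit  d=D]
3: W B2 -> L2 hit  d=D]
4: R B8 -> L2 miss wb->B2  d=-]
5: W B8 -> L2 hit  d=D]
6: W B8 -> L2 hit  d=D]
7: W B8 -> L2 hit  d=D]
8: W B2 -> L2 miss wb->B8  d=D]
9: W B5 -> L2 miss wb->B2  d=D]
10: W B0 -> L0 miss  d=D]
11: R B0 -> L0 hit  d=D]
12: R B0 -> L0 hit  d=D]
13: R B3 -> L0 miss wb->B0  d=-]
14: R B3 -> L0 hit  d=-]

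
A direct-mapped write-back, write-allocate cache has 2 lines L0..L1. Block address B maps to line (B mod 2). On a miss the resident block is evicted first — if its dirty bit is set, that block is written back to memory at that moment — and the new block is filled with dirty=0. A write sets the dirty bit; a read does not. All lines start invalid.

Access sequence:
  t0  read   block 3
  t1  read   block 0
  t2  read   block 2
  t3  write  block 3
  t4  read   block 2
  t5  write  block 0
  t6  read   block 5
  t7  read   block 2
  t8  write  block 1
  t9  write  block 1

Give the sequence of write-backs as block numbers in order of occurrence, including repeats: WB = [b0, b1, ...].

  0 | R B3 → L1 miss [-]
  1 | R B0 → L0 miss [-]
  2 | R B2 → L0 miss [-]
  3 | W B3 → L1 hit [D]
  4 | R B2 → L0 hit [-]
  5 | W B0 → L0 miss [D]
  6 | R B5 → L1 miss wb→B3 [-]
  7 | R B2 → L0 miss wb→B0 [-]
  8 | W B1 → L1 miss [D]
  9 | W B1 → L1 hit [D]

WB = [3, 0]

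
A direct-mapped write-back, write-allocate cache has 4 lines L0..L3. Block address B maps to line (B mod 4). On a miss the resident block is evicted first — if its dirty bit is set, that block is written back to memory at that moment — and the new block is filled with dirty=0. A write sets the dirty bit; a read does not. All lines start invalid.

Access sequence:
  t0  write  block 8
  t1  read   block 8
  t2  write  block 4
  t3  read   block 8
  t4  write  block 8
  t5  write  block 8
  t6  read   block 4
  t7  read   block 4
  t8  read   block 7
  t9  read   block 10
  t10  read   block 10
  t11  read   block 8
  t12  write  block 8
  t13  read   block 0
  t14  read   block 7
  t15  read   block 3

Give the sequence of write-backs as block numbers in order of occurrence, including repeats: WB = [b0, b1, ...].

0: W B8 -> L0 miss  d=D]
1: R B8 -> L0 hit  d=D]
2: W B4 -> L0 miss wb->B8  d=D]
3: R B8 -> L0 miss wb->B4  d=-]
4: W B8 -> L0 hit  d=D]
5: W B8 -> L0 hit  d=D]
6: R B4 -> L0 miss wb->B8  d=-]
7: R B4 -> L0 hit  d=-]
8: R B7 -> L3 miss  d=-]
9: R B10 -> L2 miss  d=-]
10: R B10 -> L2 hit  d=-]
11: R B8 -> L0 miss  d=-]
12: W B8 -> L0 hit  d=D]
13: R B0 -> L0 miss wb->B8  d=-]
14: R B7 -> L3 hit  d=-]
15: R B3 -> L3 miss  d=-]

WB = [8, 4, 8, 8]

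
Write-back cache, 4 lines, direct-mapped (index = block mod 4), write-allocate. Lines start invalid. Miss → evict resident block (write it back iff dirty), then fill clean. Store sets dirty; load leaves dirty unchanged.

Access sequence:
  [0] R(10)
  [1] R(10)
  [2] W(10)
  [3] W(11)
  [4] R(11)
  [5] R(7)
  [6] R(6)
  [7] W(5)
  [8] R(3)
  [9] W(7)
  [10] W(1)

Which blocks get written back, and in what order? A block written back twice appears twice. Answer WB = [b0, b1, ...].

0: R B10 -> L2 miss  d=-]
1: R B10 -> L2 hit  d=-]
2: W B10 -> L2 hit  d=D]
3: W B11 -> L3 miss  d=D]
4: R B11 -> L3 hit  d=D]
5: R B7 -> L3 miss wb->B11  d=-]
6: R B6 -> L2 miss wb->B10  d=-]
7: W B5 -> L1 miss  d=D]
8: R B3 -> L3 miss  d=-]
9: W B7 -> L3 miss  d=D]
10: W B1 -> L1 miss wb->B5  d=D]

WB = [11, 10, 5]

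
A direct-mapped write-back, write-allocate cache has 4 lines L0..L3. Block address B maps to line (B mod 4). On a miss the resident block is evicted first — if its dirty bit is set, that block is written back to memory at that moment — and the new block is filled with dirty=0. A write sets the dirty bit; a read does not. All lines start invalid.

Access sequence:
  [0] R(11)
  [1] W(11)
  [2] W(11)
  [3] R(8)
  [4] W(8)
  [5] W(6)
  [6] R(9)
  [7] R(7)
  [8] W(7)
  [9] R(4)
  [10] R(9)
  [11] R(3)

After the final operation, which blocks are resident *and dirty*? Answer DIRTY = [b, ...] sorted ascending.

0: R B11 → L3 miss [-]
1: W B11 → L3 hit [D]
2: W B11 → L3 hit [D]
3: R B8 → L0 miss [-]
4: W B8 → L0 hit [D]
5: W B6 → L2 miss [D]
6: R B9 → L1 miss [-]
7: R B7 → L3 miss wb→B11 [-]
8: W B7 → L3 hit [D]
9: R B4 → L0 miss wb→B8 [-]
10: R B9 → L1 hit [-]
11: R B3 → L3 miss wb→B7 [-]

DIRTY = [6]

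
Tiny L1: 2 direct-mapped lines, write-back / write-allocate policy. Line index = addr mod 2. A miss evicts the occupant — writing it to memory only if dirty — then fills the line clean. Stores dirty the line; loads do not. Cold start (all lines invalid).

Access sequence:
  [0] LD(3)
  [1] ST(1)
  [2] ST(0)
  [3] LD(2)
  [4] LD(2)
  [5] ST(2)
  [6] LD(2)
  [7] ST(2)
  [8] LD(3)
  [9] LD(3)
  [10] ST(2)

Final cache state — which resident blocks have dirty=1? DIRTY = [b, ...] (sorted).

DIRTY = [2]

0: R B3 → L1 miss [-]
1: W B1 → L1 miss [D]
2: W B0 → L0 miss [D]
3: R B2 → L0 miss wb→B0 [-]
4: R B2 → L0 hit [-]
5: W B2 → L0 hit [D]
6: R B2 → L0 hit [D]
7: W B2 → L0 hit [D]
8: R B3 → L1 miss wb→B1 [-]
9: R B3 → L1 hit [-]
10: W B2 → L0 hit [D]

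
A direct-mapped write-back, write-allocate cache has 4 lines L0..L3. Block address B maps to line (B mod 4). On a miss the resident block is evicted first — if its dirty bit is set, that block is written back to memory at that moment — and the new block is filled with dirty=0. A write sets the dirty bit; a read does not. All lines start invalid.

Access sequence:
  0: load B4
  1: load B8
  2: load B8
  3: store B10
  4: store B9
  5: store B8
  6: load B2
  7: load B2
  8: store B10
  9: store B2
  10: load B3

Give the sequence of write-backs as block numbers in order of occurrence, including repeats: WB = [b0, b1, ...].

WB = [10, 10]

0: R B4 → L0 miss [-]
1: R B8 → L0 miss [-]
2: R B8 → L0 hit [-]
3: W B10 → L2 miss [D]
4: W B9 → L1 miss [D]
5: W B8 → L0 hit [D]
6: R B2 → L2 miss wb→B10 [-]
7: R B2 → L2 hit [-]
8: W B10 → L2 miss [D]
9: W B2 → L2 miss wb→B10 [D]
10: R B3 → L3 miss [-]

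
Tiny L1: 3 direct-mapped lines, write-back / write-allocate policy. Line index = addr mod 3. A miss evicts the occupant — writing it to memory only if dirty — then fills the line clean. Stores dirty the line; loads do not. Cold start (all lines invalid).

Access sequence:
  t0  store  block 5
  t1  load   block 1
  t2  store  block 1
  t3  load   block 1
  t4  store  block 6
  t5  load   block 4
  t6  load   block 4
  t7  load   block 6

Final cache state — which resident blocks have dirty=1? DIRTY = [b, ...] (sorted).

0: W B5 → L2 miss [D]
1: R B1 → L1 miss [-]
2: W B1 → L1 hit [D]
3: R B1 → L1 hit [D]
4: W B6 → L0 miss [D]
5: R B4 → L1 miss wb→B1 [-]
6: R B4 → L1 hit [-]
7: R B6 → L0 hit [D]

DIRTY = [5, 6]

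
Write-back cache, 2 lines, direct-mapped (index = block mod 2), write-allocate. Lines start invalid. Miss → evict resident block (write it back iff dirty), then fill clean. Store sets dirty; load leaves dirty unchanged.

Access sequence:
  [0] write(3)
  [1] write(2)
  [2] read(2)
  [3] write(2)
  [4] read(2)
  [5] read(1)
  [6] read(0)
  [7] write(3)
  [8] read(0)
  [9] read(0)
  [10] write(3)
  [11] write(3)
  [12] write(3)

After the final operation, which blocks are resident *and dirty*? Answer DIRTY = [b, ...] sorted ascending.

DIRTY = [3]

  0 | W B3 → L1 miss [D]
  1 | W B2 → L0 miss [D]
  2 | R B2 → L0 hit [D]
  3 | W B2 → L0 hit [D]
  4 | R B2 → L0 hit [D]
  5 | R B1 → L1 miss wb→B3 [-]
  6 | R B0 → L0 miss wb→B2 [-]
  7 | W B3 → L1 miss [D]
  8 | R B0 → L0 hit [-]
  9 | R B0 → L0 hit [-]
  10 | W B3 → L1 hit [D]
  11 | W B3 → L1 hit [D]
  12 | W B3 → L1 hit [D]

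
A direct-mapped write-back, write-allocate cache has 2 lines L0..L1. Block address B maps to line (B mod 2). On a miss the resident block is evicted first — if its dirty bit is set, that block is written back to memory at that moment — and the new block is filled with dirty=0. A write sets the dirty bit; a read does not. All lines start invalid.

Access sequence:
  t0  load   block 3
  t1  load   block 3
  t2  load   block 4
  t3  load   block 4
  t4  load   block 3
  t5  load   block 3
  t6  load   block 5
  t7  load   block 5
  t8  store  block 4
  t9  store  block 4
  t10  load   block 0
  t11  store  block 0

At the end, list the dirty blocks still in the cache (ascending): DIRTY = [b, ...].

DIRTY = [0]

0: R B3 → L1 miss [-]
1: R B3 → L1 hit [-]
2: R B4 → L0 miss [-]
3: R B4 → L0 hit [-]
4: R B3 → L1 hit [-]
5: R B3 → L1 hit [-]
6: R B5 → L1 miss [-]
7: R B5 → L1 hit [-]
8: W B4 → L0 hit [D]
9: W B4 → L0 hit [D]
10: R B0 → L0 miss wb→B4 [-]
11: W B0 → L0 hit [D]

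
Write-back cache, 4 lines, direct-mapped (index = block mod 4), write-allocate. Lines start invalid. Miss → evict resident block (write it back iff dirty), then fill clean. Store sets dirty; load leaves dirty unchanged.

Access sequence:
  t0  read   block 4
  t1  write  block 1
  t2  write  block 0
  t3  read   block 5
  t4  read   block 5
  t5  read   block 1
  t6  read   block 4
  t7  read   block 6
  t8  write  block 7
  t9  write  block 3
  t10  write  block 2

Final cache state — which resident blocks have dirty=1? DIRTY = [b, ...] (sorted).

DIRTY = [2, 3]

0: R B4 -> L0 miss  d=-]
1: W B1 -> L1 miss  d=D]
2: W B0 -> L0 miss  d=D]
3: R B5 -> L1 miss wb->B1  d=-]
4: R B5 -> L1 hit  d=-]
5: R B1 -> L1 miss  d=-]
6: R B4 -> L0 miss wb->B0  d=-]
7: R B6 -> L2 miss  d=-]
8: W B7 -> L3 miss  d=D]
9: W B3 -> L3 miss wb->B7  d=D]
10: W B2 -> L2 miss  d=D]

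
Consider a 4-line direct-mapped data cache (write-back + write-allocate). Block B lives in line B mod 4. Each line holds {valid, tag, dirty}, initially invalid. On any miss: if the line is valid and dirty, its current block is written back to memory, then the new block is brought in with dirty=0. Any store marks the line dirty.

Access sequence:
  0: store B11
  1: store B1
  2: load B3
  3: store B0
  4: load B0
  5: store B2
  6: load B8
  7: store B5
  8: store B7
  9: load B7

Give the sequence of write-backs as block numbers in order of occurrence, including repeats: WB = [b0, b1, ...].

WB = [11, 0, 1]

0: W B11 → L3 miss [D]
1: W B1 → L1 miss [D]
2: R B3 → L3 miss wb→B11 [-]
3: W B0 → L0 miss [D]
4: R B0 → L0 hit [D]
5: W B2 → L2 miss [D]
6: R B8 → L0 miss wb→B0 [-]
7: W B5 → L1 miss wb→B1 [D]
8: W B7 → L3 miss [D]
9: R B7 → L3 hit [D]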